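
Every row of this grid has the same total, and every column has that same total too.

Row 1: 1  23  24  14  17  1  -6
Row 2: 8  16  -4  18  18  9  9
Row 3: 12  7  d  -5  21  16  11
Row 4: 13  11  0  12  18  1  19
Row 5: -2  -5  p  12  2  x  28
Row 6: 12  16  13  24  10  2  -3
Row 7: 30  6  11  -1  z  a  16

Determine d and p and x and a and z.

Rows 1 and 2 both sum to 74, so that's the common total.
Column 5: 17 + 18 + 21 + 18 + 2 + 10 = 86, so its missing entry is 74 − 86 = -12.
Row 7: 30 + 6 + 11 − 1 − 12 + 16 = 50, so its missing entry is 74 − 50 = 24.
Column 6: 1 + 9 + 16 + 1 + 2 + 24 = 53, so its missing entry is 74 − 53 = 21.
Row 5: -2 − 5 + 12 + 2 + 21 + 28 = 56, so its missing entry is 74 − 56 = 18.
Row 3: 12 + 7 − 5 + 21 + 16 + 11 = 62, so its missing entry is 74 − 62 = 12.

d = 12, p = 18, x = 21, a = 24, z = -12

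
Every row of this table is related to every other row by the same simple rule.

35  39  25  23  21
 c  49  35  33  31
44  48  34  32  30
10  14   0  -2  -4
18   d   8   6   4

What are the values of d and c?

d = 22, c = 45

The difference between any two rows is the same in every column — this is an addition table with the headers hidden.
Row 5 minus row 1 is 4 − 21 = -17, so its entry in column 2 is 39 + (-17) = 22.
Row 2 minus row 1 is 31 − 21 = 10, so its entry in column 1 is 35 + 10 = 45.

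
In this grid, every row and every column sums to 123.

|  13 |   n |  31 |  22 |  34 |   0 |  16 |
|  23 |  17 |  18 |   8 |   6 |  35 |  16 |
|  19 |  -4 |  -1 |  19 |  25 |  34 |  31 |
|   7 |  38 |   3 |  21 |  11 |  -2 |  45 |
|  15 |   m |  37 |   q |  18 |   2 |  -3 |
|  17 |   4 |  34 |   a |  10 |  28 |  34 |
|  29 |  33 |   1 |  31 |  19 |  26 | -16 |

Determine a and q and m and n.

a = -4, q = 26, m = 28, n = 7

The known cells in row 6 total 127, leaving 123 − 127 = -4 for the blank.
The known cells in row 1 total 116, leaving 123 − 116 = 7 for the blank.
The known cells in column 2 total 95, leaving 123 − 95 = 28 for the blank.
The known cells in row 5 total 97, leaving 123 − 97 = 26 for the blank.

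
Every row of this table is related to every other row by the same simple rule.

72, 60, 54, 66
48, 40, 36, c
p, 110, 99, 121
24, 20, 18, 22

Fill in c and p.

c = 44, p = 132

Each row is a constant multiple of every other row — this is a multiplication table with the headers hidden.
Row 2 is 40/60 = 2/3 times row 1, so its entry in column 4 is 66 × 2/3 = 44.
Row 3 is 110/60 = 11/6 times row 1, so its entry in column 1 is 72 × 11/6 = 132.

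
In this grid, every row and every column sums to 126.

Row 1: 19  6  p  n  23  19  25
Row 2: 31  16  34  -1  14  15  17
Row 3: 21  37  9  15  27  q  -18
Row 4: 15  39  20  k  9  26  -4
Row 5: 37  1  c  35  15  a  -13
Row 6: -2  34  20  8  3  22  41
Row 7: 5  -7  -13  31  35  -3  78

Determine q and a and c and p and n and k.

Row 4: 15 + 39 + 20 + 9 + 26 − 4 = 105, so its missing entry is 126 − 105 = 21.
Column 4: -1 + 15 + 21 + 35 + 8 + 31 = 109, so its missing entry is 126 − 109 = 17.
Row 1: 19 + 6 + 17 + 23 + 19 + 25 = 109, so its missing entry is 126 − 109 = 17.
Column 3: 17 + 34 + 9 + 20 + 20 − 13 = 87, so its missing entry is 126 − 87 = 39.
Row 5: 37 + 1 + 39 + 35 + 15 − 13 = 114, so its missing entry is 126 − 114 = 12.
Row 3: 21 + 37 + 9 + 15 + 27 − 18 = 91, so its missing entry is 126 − 91 = 35.

q = 35, a = 12, c = 39, p = 17, n = 17, k = 21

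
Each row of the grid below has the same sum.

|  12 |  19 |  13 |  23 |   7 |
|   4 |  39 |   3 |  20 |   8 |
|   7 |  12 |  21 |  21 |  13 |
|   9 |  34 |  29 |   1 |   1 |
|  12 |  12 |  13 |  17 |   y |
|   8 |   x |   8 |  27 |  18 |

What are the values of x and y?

Row 1 sums to 74 and so does row 3; that's the common total.
In row 6 the known cells total 61, leaving 74 − 61 = 13.
In row 5 the known cells total 54, leaving 74 − 54 = 20.

x = 13, y = 20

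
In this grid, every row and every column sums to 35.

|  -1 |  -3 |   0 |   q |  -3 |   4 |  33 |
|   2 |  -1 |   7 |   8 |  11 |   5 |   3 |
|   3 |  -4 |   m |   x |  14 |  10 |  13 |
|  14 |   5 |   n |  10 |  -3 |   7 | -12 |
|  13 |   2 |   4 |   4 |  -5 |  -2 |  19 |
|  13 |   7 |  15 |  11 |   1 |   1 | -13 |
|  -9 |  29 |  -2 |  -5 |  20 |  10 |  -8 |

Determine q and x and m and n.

Row 4 has 14 + 5 + 10 − 3 + 7 − 12 = 21; the blank must be 35 − 21 = 14.
Row 1 has -1 − 3 + 0 − 3 + 4 + 33 = 30; the blank must be 35 − 30 = 5.
Column 4 has 5 + 8 + 10 + 4 + 11 − 5 = 33; the blank must be 35 − 33 = 2.
Row 3 has 3 − 4 + 2 + 14 + 10 + 13 = 38; the blank must be 35 − 38 = -3.

q = 5, x = 2, m = -3, n = 14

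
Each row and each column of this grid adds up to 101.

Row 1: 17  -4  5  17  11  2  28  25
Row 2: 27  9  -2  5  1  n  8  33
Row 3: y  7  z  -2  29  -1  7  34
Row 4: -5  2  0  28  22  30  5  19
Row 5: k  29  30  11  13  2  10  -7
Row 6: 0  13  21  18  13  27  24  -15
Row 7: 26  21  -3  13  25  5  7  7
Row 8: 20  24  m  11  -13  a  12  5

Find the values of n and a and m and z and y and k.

The known cells in row 5 total 88, leaving 101 − 88 = 13 for the blank.
The known cells in row 2 total 81, leaving 101 − 81 = 20 for the blank.
The known cells in column 1 total 98, leaving 101 − 98 = 3 for the blank.
The known cells in row 3 total 77, leaving 101 − 77 = 24 for the blank.
The known cells in column 3 total 75, leaving 101 − 75 = 26 for the blank.
The known cells in row 8 total 85, leaving 101 − 85 = 16 for the blank.

n = 20, a = 16, m = 26, z = 24, y = 3, k = 13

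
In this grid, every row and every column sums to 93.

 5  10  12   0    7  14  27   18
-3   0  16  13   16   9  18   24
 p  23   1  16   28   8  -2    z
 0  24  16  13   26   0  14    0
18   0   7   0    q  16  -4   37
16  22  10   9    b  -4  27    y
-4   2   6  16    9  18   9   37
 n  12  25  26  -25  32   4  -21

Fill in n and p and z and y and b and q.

n = 40, p = 21, z = -2, y = 0, b = 13, q = 19

Row 5 has 18 + 0 + 7 + 0 + 16 − 4 + 37 = 74; the blank must be 93 − 74 = 19.
Column 5 has 7 + 16 + 28 + 26 + 19 + 9 − 25 = 80; the blank must be 93 − 80 = 13.
Row 8 has 12 + 25 + 26 − 25 + 32 + 4 − 21 = 53; the blank must be 93 − 53 = 40.
Column 1 has 5 − 3 + 0 + 18 + 16 − 4 + 40 = 72; the blank must be 93 − 72 = 21.
Row 3 has 21 + 23 + 1 + 16 + 28 + 8 − 2 = 95; the blank must be 93 − 95 = -2.
Row 6 has 16 + 22 + 10 + 9 + 13 − 4 + 27 = 93; the blank must be 93 − 93 = 0.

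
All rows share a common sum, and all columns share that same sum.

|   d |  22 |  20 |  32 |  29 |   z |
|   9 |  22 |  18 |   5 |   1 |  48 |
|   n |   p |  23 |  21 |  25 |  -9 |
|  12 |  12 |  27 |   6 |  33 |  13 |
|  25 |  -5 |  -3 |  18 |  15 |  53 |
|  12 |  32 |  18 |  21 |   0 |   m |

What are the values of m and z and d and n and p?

m = 20, z = -22, d = 22, n = 23, p = 20

Rows 2 and 4 both sum to 103, so that's the common total.
Row 6: 12 + 32 + 18 + 21 + 0 = 83, so its missing entry is 103 − 83 = 20.
Column 2: 22 + 22 + 12 − 5 + 32 = 83, so its missing entry is 103 − 83 = 20.
Row 3: 20 + 23 + 21 + 25 − 9 = 80, so its missing entry is 103 − 80 = 23.
Column 1: 9 + 23 + 12 + 25 + 12 = 81, so its missing entry is 103 − 81 = 22.
Row 1: 22 + 22 + 20 + 32 + 29 = 125, so its missing entry is 103 − 125 = -22.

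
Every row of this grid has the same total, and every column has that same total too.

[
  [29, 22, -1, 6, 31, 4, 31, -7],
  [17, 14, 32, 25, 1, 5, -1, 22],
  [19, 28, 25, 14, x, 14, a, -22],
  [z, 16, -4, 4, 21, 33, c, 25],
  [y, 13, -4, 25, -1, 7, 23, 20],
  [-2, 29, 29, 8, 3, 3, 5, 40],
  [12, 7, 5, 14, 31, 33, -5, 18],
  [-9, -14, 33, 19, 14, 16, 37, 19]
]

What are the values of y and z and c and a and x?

y = 32, z = 17, c = 3, a = 22, x = 15

Rows 1 and 2 both sum to 115, so that's the common total.
Column 5: 31 + 1 + 21 − 1 + 3 + 31 + 14 = 100, so its missing entry is 115 − 100 = 15.
Row 5: 13 − 4 + 25 − 1 + 7 + 23 + 20 = 83, so its missing entry is 115 − 83 = 32.
Column 1: 29 + 17 + 19 + 32 − 2 + 12 − 9 = 98, so its missing entry is 115 − 98 = 17.
Row 3: 19 + 28 + 25 + 14 + 15 + 14 − 22 = 93, so its missing entry is 115 − 93 = 22.
Row 4: 17 + 16 − 4 + 4 + 21 + 33 + 25 = 112, so its missing entry is 115 − 112 = 3.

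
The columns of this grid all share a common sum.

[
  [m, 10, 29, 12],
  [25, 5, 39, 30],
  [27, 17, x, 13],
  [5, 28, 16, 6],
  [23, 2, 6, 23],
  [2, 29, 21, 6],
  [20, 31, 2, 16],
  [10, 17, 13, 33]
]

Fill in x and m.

Column 2 sums to 139 and so does column 4; that's the common total.
In column 3 the known cells total 126, leaving 139 − 126 = 13.
In column 1 the known cells total 112, leaving 139 − 112 = 27.

x = 13, m = 27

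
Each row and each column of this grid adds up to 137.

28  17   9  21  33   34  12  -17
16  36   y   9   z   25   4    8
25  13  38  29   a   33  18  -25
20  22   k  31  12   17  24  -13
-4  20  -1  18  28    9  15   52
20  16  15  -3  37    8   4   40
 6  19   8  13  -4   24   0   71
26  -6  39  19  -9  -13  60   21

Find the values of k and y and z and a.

Row 4 has 20 + 22 + 31 + 12 + 17 + 24 − 13 = 113; the blank must be 137 − 113 = 24.
Column 3 has 9 + 38 + 24 − 1 + 15 + 8 + 39 = 132; the blank must be 137 − 132 = 5.
Row 3 has 25 + 13 + 38 + 29 + 33 + 18 − 25 = 131; the blank must be 137 − 131 = 6.
Row 2 has 16 + 36 + 5 + 9 + 25 + 4 + 8 = 103; the blank must be 137 − 103 = 34.

k = 24, y = 5, z = 34, a = 6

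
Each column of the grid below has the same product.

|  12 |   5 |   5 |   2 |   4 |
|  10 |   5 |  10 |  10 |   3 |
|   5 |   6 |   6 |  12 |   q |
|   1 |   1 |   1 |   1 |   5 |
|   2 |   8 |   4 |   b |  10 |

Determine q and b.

Columns 1 and 3 each multiply to 1200, so every column has product 1200.
Column 5: 4×3×5×10 = 600, so the missing entry is 1200 ÷ 600 = 2.
Column 4: 2×10×12×1 = 240, so the missing entry is 1200 ÷ 240 = 5.

q = 2, b = 5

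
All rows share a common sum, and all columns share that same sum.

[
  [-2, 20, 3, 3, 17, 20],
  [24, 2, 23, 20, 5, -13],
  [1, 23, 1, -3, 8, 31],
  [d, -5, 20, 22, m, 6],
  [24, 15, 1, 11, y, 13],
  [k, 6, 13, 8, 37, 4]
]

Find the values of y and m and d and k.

y = -3, m = -3, d = 21, k = -7

Rows 1 and 2 both sum to 61, so that's the common total.
The known cells in row 5 total 64, leaving 61 − 64 = -3 for the blank.
The known cells in row 6 total 68, leaving 61 − 68 = -7 for the blank.
The known cells in column 5 total 64, leaving 61 − 64 = -3 for the blank.
The known cells in row 4 total 40, leaving 61 − 40 = 21 for the blank.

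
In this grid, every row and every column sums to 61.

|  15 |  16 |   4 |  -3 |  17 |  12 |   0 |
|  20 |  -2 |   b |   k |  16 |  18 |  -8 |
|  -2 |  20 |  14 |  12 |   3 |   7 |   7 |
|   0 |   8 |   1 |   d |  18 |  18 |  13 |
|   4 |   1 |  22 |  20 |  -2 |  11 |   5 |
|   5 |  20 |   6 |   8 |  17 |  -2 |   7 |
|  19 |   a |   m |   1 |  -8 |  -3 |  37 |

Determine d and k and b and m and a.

The known cells in column 2 total 63, leaving 61 − 63 = -2 for the blank.
The known cells in row 7 total 44, leaving 61 − 44 = 17 for the blank.
The known cells in column 3 total 64, leaving 61 − 64 = -3 for the blank.
The known cells in row 4 total 58, leaving 61 − 58 = 3 for the blank.
The known cells in row 2 total 41, leaving 61 − 41 = 20 for the blank.

d = 3, k = 20, b = -3, m = 17, a = -2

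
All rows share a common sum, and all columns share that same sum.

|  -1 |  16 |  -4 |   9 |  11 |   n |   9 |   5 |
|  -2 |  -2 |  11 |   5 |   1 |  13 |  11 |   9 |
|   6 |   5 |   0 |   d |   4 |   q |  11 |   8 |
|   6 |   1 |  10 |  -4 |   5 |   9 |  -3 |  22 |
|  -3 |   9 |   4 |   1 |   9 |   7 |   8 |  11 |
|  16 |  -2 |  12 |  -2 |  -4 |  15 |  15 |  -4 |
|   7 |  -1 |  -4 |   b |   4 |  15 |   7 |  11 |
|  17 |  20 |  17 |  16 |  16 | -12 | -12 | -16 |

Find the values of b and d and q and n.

Rows 2 and 4 both sum to 46, so that's the common total.
Row 7 has 7 − 1 − 4 + 4 + 15 + 7 + 11 = 39; the blank must be 46 − 39 = 7.
Column 4 has 9 + 5 − 4 + 1 − 2 + 7 + 16 = 32; the blank must be 46 − 32 = 14.
Row 3 has 6 + 5 + 0 + 14 + 4 + 11 + 8 = 48; the blank must be 46 − 48 = -2.
Row 1 has -1 + 16 − 4 + 9 + 11 + 9 + 5 = 45; the blank must be 46 − 45 = 1.

b = 7, d = 14, q = -2, n = 1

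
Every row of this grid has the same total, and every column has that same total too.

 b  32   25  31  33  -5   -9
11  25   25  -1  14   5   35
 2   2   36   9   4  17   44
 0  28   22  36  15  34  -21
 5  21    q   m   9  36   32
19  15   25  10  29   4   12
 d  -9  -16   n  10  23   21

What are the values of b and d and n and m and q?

Rows 2 and 3 both sum to 114, so that's the common total.
The known cells in row 1 total 107, leaving 114 − 107 = 7 for the blank.
The known cells in column 3 total 117, leaving 114 − 117 = -3 for the blank.
The known cells in row 5 total 100, leaving 114 − 100 = 14 for the blank.
The known cells in column 1 total 44, leaving 114 − 44 = 70 for the blank.
The known cells in row 7 total 99, leaving 114 − 99 = 15 for the blank.

b = 7, d = 70, n = 15, m = 14, q = -3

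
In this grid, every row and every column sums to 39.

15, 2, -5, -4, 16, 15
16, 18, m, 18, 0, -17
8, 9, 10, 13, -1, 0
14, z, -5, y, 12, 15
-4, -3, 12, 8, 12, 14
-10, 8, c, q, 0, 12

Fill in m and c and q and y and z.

The known cells in row 2 total 35, leaving 39 − 35 = 4 for the blank.
The known cells in column 2 total 34, leaving 39 − 34 = 5 for the blank.
The known cells in row 4 total 41, leaving 39 − 41 = -2 for the blank.
The known cells in column 4 total 33, leaving 39 − 33 = 6 for the blank.
The known cells in row 6 total 16, leaving 39 − 16 = 23 for the blank.

m = 4, c = 23, q = 6, y = -2, z = 5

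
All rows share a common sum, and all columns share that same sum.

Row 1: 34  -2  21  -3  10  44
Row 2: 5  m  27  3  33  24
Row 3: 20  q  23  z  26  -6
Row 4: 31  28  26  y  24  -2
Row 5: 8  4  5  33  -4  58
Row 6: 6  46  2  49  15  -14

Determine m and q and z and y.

Rows 1 and 5 both sum to 104, so that's the common total.
Row 2: 5 + 27 + 3 + 33 + 24 = 92, so its missing entry is 104 − 92 = 12.
Row 4: 31 + 28 + 26 + 24 − 2 = 107, so its missing entry is 104 − 107 = -3.
Column 4: -3 + 3 − 3 + 33 + 49 = 79, so its missing entry is 104 − 79 = 25.
Row 3: 20 + 23 + 25 + 26 − 6 = 88, so its missing entry is 104 − 88 = 16.

m = 12, q = 16, z = 25, y = -3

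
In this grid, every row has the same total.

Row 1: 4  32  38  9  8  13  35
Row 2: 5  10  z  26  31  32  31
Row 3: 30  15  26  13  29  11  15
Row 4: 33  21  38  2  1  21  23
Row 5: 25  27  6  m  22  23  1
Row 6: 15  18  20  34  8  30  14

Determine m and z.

m = 35, z = 4

Row 3 sums to 139 and so does row 6; that's the common total.
In row 5 the known cells total 104, leaving 139 − 104 = 35.
In row 2 the known cells total 135, leaving 139 − 135 = 4.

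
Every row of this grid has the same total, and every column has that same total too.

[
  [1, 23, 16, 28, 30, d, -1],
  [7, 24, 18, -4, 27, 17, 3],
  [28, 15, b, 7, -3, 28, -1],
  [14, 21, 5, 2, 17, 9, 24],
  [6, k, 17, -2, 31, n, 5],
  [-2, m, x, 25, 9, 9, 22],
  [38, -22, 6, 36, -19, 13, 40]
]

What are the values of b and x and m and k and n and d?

b = 18, x = 12, m = 17, k = 14, n = 21, d = -5

Rows 2 and 4 both sum to 92, so that's the common total.
The known cells in row 1 total 97, leaving 92 − 97 = -5 for the blank.
The known cells in column 6 total 71, leaving 92 − 71 = 21 for the blank.
The known cells in row 3 total 74, leaving 92 − 74 = 18 for the blank.
The known cells in row 5 total 78, leaving 92 − 78 = 14 for the blank.
The known cells in column 2 total 75, leaving 92 − 75 = 17 for the blank.
The known cells in row 6 total 80, leaving 92 − 80 = 12 for the blank.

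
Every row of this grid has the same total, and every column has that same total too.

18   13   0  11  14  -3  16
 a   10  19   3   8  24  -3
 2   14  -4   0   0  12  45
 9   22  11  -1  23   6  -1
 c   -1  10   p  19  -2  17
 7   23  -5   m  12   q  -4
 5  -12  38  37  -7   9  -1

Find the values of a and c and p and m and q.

Rows 1 and 3 both sum to 69, so that's the common total.
Column 6 has -3 + 24 + 12 + 6 − 2 + 9 = 46; the blank must be 69 − 46 = 23.
Row 6 has 7 + 23 − 5 + 12 + 23 − 4 = 56; the blank must be 69 − 56 = 13.
Column 4 has 11 + 3 + 0 − 1 + 13 + 37 = 63; the blank must be 69 − 63 = 6.
Row 5 has -1 + 10 + 6 + 19 − 2 + 17 = 49; the blank must be 69 − 49 = 20.
Row 2 has 10 + 19 + 3 + 8 + 24 − 3 = 61; the blank must be 69 − 61 = 8.

a = 8, c = 20, p = 6, m = 13, q = 23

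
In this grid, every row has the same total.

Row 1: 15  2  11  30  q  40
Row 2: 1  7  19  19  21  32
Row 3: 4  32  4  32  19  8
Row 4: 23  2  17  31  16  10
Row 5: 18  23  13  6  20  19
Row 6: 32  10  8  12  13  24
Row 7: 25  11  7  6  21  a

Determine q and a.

q = 1, a = 29

Row 2 sums to 99 and so does row 4; that's the common total.
In row 1 the known cells total 98, leaving 99 − 98 = 1.
In row 7 the known cells total 70, leaving 99 − 70 = 29.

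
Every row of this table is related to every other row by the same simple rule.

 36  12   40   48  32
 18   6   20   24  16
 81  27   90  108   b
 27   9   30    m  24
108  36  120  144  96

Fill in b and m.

Each row is a constant multiple of every other row — this is a multiplication table with the headers hidden.
Row 3 is 90/40 = 9/4 times row 1, so its entry in column 5 is 32 × 9/4 = 72.
Row 4 is 30/40 = 3/4 times row 1, so its entry in column 4 is 48 × 3/4 = 36.

b = 72, m = 36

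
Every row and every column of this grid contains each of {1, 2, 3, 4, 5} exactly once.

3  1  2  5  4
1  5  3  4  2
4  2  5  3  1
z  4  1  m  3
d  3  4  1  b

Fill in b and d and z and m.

For row 5, column 5: column 5 already has {1, 2, 3, 4}; that leaves 5.
For row 5, column 1: row 5 already has {1, 3, 4, 5}; that leaves 2.
At (row 4, col 4): column 4 already has {1, 3, 4, 5}, so the value is 2.
Cell (4,1): row 4 already has {1, 2, 3, 4} → 5.

b = 5, d = 2, z = 5, m = 2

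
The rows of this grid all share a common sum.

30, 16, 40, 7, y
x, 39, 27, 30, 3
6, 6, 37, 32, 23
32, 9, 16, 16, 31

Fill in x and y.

Row 3 sums to 104 and so does row 4; that's the common total.
In row 2 the known cells total 99, leaving 104 − 99 = 5.
In row 1 the known cells total 93, leaving 104 − 93 = 11.

x = 5, y = 11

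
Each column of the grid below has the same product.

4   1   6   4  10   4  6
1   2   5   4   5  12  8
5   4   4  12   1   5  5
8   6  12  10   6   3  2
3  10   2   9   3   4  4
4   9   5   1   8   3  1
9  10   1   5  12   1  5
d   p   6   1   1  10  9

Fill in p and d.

Columns 4 and 5 each multiply to 86400, so every column has product 86400.
Column 2: 1×2×4×6×10×9×10 = 43200, so the missing entry is 86400 ÷ 43200 = 2.
Column 1: 4×1×5×8×3×4×9 = 17280, so the missing entry is 86400 ÷ 17280 = 5.

p = 2, d = 5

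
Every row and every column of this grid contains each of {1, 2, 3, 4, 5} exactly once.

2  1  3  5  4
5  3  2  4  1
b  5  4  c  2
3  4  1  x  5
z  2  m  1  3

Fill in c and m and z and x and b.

c = 3, m = 5, z = 4, x = 2, b = 1

For row 5, column 3: column 3 already has {1, 2, 3, 4}; that leaves 5.
For row 5, column 1: row 5 already has {1, 2, 3, 5}; that leaves 4.
At (row 3, col 1): column 1 already has {2, 3, 4, 5}, so the value is 1.
Cell (3,4): row 3 already has {1, 2, 4, 5} → 3.
At (row 4, col 4): row 4 already has {1, 3, 4, 5}, so the value is 2.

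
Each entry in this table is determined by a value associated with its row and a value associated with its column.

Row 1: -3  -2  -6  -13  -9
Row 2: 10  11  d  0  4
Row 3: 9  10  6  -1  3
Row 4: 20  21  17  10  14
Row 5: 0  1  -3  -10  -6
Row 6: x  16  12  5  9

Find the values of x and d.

The difference between any two rows is the same in every column — this is an addition table with the headers hidden.
Row 6 minus row 1 is 16 − (-2) = 18, so its entry in column 1 is -3 + 18 = 15.
Row 2 minus row 1 is 11 − (-2) = 13, so its entry in column 3 is -6 + 13 = 7.

x = 15, d = 7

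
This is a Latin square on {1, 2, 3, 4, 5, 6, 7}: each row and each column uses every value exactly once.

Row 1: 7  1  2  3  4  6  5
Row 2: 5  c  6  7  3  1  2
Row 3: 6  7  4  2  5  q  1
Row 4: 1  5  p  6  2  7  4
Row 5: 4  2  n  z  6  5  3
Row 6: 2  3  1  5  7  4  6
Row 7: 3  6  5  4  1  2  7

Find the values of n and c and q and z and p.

For row 5, column 4: column 4 already has {2, 3, 4, 5, 6, 7}; that leaves 1.
Cell (2,2): row 2 already has {1, 2, 3, 5, 6, 7} → 4.
Cell (5,3): row 5 already has {1, 2, 3, 4, 5, 6} → 7.
Cell (4,3): row 4 already has {1, 2, 4, 5, 6, 7} → 3.
Cell (3,6): row 3 already has {1, 2, 4, 5, 6, 7} → 3.

n = 7, c = 4, q = 3, z = 1, p = 3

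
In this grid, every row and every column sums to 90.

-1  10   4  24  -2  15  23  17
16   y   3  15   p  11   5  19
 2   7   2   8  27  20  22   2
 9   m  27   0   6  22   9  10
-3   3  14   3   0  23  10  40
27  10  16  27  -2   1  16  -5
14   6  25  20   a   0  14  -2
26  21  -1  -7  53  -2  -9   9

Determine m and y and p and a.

m = 7, y = 26, p = -5, a = 13

Row 4: 9 + 27 + 0 + 6 + 22 + 9 + 10 = 83, so its missing entry is 90 − 83 = 7.
Column 2: 10 + 7 + 7 + 3 + 10 + 6 + 21 = 64, so its missing entry is 90 − 64 = 26.
Row 7: 14 + 6 + 25 + 20 + 0 + 14 − 2 = 77, so its missing entry is 90 − 77 = 13.
Row 2: 16 + 26 + 3 + 15 + 11 + 5 + 19 = 95, so its missing entry is 90 − 95 = -5.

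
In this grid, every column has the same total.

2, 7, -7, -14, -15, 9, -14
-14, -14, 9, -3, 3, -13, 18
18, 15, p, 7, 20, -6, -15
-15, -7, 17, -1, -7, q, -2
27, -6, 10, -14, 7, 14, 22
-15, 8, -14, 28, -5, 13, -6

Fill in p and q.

The complete columns each total 3.
Column 3 is missing 3 − 15 = -12 (since -7 + 9 + 17 + 10 − 14 = 15).
Column 6 is missing 3 − 17 = -14 (since 9 − 13 − 6 + 14 + 13 = 17).

p = -12, q = -14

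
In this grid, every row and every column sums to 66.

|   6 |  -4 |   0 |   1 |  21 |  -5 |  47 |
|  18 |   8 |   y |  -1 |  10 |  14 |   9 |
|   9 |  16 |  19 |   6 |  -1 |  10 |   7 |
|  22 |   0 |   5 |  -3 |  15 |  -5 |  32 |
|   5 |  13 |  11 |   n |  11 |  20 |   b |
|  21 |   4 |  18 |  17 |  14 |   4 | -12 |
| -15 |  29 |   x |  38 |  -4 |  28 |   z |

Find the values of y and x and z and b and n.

y = 8, x = 5, z = -15, b = -2, n = 8

Row 2 has 18 + 8 − 1 + 10 + 14 + 9 = 58; the blank must be 66 − 58 = 8.
Column 3 has 0 + 8 + 19 + 5 + 11 + 18 = 61; the blank must be 66 − 61 = 5.
Column 4 has 1 − 1 + 6 − 3 + 17 + 38 = 58; the blank must be 66 − 58 = 8.
Row 5 has 5 + 13 + 11 + 8 + 11 + 20 = 68; the blank must be 66 − 68 = -2.
Row 7 has -15 + 29 + 5 + 38 − 4 + 28 = 81; the blank must be 66 − 81 = -15.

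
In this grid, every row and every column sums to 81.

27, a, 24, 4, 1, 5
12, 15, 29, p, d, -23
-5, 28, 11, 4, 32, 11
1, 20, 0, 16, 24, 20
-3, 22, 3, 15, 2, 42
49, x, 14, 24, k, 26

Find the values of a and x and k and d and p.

Row 1 has 27 + 24 + 4 + 1 + 5 = 61; the blank must be 81 − 61 = 20.
Column 2 has 20 + 15 + 28 + 20 + 22 = 105; the blank must be 81 − 105 = -24.
Row 6 has 49 − 24 + 14 + 24 + 26 = 89; the blank must be 81 − 89 = -8.
Column 5 has 1 + 32 + 24 + 2 − 8 = 51; the blank must be 81 − 51 = 30.
Row 2 has 12 + 15 + 29 + 30 − 23 = 63; the blank must be 81 − 63 = 18.

a = 20, x = -24, k = -8, d = 30, p = 18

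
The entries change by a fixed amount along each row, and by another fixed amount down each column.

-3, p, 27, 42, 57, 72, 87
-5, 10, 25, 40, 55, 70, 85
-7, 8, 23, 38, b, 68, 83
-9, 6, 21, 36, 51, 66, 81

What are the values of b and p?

b = 53, p = 12

Along each row the entries change by 15 per step; down each column they change by -2.
Row 3: from -7 at column 1, stepping by 15 to column 5 gives 53.
Row 1: from -3 at column 1, stepping by 15 to column 2 gives 12.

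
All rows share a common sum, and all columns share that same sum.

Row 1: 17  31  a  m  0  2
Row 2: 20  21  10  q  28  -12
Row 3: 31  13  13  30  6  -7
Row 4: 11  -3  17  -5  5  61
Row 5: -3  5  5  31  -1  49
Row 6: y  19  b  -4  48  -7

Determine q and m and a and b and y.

q = 19, m = 15, a = 21, b = 20, y = 10

Rows 3 and 4 both sum to 86, so that's the common total.
Column 1 has 17 + 20 + 31 + 11 − 3 = 76; the blank must be 86 − 76 = 10.
Row 2 has 20 + 21 + 10 + 28 − 12 = 67; the blank must be 86 − 67 = 19.
Column 4 has 19 + 30 − 5 + 31 − 4 = 71; the blank must be 86 − 71 = 15.
Row 1 has 17 + 31 + 15 + 0 + 2 = 65; the blank must be 86 − 65 = 21.
Row 6 has 10 + 19 − 4 + 48 − 7 = 66; the blank must be 86 − 66 = 20.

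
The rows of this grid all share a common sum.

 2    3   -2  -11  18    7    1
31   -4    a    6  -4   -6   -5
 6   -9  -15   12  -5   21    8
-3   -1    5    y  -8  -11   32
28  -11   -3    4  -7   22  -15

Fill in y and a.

Rows 1 and 5 both add up to 18, so every row sums to 18.
Row 4: -3 − 1 + 5 − 8 − 11 + 32 = 14, so the missing entry is 18 − 14 = 4.
Row 2: 31 − 4 + 6 − 4 − 6 − 5 = 18, so the missing entry is 18 − 18 = 0.

y = 4, a = 0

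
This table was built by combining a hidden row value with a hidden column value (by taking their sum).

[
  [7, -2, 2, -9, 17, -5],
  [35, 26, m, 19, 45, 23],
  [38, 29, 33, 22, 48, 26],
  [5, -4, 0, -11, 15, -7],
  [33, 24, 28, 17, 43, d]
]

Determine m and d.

m = 30, d = 21

The difference between any two rows is the same in every column — this is an addition table with the headers hidden.
Row 2 minus row 1 is 26 − (-2) = 28, so its entry in column 3 is 2 + 28 = 30.
Row 5 minus row 1 is 24 − (-2) = 26, so its entry in column 6 is -5 + 26 = 21.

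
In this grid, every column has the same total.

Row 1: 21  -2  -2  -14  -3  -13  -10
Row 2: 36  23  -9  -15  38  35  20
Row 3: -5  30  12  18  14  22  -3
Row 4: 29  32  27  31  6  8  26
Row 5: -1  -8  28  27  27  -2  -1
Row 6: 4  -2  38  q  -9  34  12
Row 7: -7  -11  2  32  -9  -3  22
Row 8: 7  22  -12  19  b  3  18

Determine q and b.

Column 2 sums to 84 and so does column 3; that's the common total.
In column 4 the known cells total 98, leaving 84 − 98 = -14.
In column 5 the known cells total 64, leaving 84 − 64 = 20.

q = -14, b = 20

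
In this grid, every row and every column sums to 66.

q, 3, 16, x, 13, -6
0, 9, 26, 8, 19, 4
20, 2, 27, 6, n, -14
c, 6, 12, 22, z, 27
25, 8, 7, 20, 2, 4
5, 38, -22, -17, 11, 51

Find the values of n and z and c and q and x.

n = 25, z = -4, c = 3, q = 13, x = 27

The known cells in row 3 total 41, leaving 66 − 41 = 25 for the blank.
The known cells in column 5 total 70, leaving 66 − 70 = -4 for the blank.
The known cells in column 4 total 39, leaving 66 − 39 = 27 for the blank.
The known cells in row 1 total 53, leaving 66 − 53 = 13 for the blank.
The known cells in row 4 total 63, leaving 66 − 63 = 3 for the blank.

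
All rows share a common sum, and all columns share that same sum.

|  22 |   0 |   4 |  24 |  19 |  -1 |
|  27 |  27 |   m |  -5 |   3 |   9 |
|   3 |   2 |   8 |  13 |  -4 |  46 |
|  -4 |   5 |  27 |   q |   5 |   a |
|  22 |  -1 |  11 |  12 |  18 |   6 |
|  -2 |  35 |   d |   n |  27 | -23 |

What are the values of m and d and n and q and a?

m = 7, d = 11, n = 20, q = 4, a = 31

Rows 1 and 3 both sum to 68, so that's the common total.
The known cells in row 2 total 61, leaving 68 − 61 = 7 for the blank.
The known cells in column 6 total 37, leaving 68 − 37 = 31 for the blank.
The known cells in row 4 total 64, leaving 68 − 64 = 4 for the blank.
The known cells in column 4 total 48, leaving 68 − 48 = 20 for the blank.
The known cells in row 6 total 57, leaving 68 − 57 = 11 for the blank.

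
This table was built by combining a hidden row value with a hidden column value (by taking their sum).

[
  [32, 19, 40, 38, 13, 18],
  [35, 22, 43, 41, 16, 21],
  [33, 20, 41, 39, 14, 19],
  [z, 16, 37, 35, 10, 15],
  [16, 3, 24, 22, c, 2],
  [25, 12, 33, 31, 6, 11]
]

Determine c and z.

The difference between any two rows is the same in every column — this is an addition table with the headers hidden.
Row 5 minus row 1 is 24 − 40 = -16, so its entry in column 5 is 13 + (-16) = -3.
Row 4 minus row 1 is 37 − 40 = -3, so its entry in column 1 is 32 + (-3) = 29.

c = -3, z = 29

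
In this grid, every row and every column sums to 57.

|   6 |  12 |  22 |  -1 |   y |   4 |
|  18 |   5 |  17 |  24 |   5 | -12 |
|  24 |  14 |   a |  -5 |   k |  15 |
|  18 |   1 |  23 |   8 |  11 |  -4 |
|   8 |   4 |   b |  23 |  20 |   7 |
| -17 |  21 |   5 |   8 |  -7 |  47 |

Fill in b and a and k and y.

b = -5, a = -5, k = 14, y = 14

Row 1: 6 + 12 + 22 − 1 + 4 = 43, so its missing entry is 57 − 43 = 14.
Column 5: 14 + 5 + 11 + 20 − 7 = 43, so its missing entry is 57 − 43 = 14.
Row 5: 8 + 4 + 23 + 20 + 7 = 62, so its missing entry is 57 − 62 = -5.
Row 3: 24 + 14 − 5 + 14 + 15 = 62, so its missing entry is 57 − 62 = -5.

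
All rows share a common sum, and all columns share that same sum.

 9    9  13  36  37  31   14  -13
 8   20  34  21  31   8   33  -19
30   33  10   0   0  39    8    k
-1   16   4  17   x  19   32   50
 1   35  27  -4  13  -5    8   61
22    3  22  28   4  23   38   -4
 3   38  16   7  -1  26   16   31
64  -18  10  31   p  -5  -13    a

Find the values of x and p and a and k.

Rows 1 and 2 both sum to 136, so that's the common total.
Row 4 has -1 + 16 + 4 + 17 + 19 + 32 + 50 = 137; the blank must be 136 − 137 = -1.
Column 5 has 37 + 31 + 0 − 1 + 13 + 4 − 1 = 83; the blank must be 136 − 83 = 53.
Row 3 has 30 + 33 + 10 + 0 + 0 + 39 + 8 = 120; the blank must be 136 − 120 = 16.
Row 8 has 64 − 18 + 10 + 31 + 53 − 5 − 13 = 122; the blank must be 136 − 122 = 14.

x = -1, p = 53, a = 14, k = 16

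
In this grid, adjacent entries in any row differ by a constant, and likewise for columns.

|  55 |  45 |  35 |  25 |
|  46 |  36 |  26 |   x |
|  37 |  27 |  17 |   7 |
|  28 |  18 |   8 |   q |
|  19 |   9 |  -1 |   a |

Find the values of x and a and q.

x = 16, a = -11, q = -2

Along each row the entries change by -10 per step; down each column they change by -9.
Row 2: from 46 at column 1, stepping by -10 to column 4 gives 16.
Row 5: from 19 at column 1, stepping by -10 to column 4 gives -11.
Row 4: from 28 at column 1, stepping by -10 to column 4 gives -2.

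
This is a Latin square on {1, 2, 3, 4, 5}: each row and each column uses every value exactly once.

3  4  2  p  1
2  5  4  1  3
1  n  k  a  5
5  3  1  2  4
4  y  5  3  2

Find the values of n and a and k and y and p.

For row 1, column 4: row 1 already has {1, 2, 3, 4}; that leaves 5.
At (row 3, col 4): column 4 already has {1, 2, 3, 5}, so the value is 4.
At (row 3, col 3): column 3 already has {1, 2, 4, 5}, so the value is 3.
Cell (3,2): row 3 already has {1, 3, 4, 5} → 2.
For row 5, column 2: row 5 already has {2, 3, 4, 5}; that leaves 1.

n = 2, a = 4, k = 3, y = 1, p = 5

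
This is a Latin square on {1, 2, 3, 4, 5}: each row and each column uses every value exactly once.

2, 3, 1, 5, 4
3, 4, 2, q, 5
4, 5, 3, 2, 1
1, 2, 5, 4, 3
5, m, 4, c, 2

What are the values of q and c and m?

q = 1, c = 3, m = 1

At (row 2, col 4): row 2 already has {2, 3, 4, 5}, so the value is 1.
Cell (5,2): column 2 already has {2, 3, 4, 5} → 1.
Cell (5,4): row 5 already has {1, 2, 4, 5} → 3.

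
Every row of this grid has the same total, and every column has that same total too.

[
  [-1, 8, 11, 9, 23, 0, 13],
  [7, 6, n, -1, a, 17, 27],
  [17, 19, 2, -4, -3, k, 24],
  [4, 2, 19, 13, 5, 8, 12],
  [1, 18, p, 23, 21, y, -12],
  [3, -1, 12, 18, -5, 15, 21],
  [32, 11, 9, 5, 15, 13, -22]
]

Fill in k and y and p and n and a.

k = 8, y = 2, p = 10, n = 0, a = 7

Rows 1 and 4 both sum to 63, so that's the common total.
Column 5: 23 − 3 + 5 + 21 − 5 + 15 = 56, so its missing entry is 63 − 56 = 7.
Row 2: 7 + 6 − 1 + 7 + 17 + 27 = 63, so its missing entry is 63 − 63 = 0.
Column 3: 11 + 0 + 2 + 19 + 12 + 9 = 53, so its missing entry is 63 − 53 = 10.
Row 5: 1 + 18 + 10 + 23 + 21 − 12 = 61, so its missing entry is 63 − 61 = 2.
Row 3: 17 + 19 + 2 − 4 − 3 + 24 = 55, so its missing entry is 63 − 55 = 8.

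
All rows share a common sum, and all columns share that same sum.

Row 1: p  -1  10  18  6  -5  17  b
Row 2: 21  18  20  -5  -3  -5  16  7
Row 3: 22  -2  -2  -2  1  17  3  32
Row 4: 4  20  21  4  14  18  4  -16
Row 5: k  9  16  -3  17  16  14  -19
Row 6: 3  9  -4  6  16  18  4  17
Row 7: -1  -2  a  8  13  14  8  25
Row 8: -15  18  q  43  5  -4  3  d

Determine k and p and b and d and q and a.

Rows 2 and 3 both sum to 69, so that's the common total.
Row 7 has -1 − 2 + 8 + 13 + 14 + 8 + 25 = 65; the blank must be 69 − 65 = 4.
Row 5 has 9 + 16 − 3 + 17 + 16 + 14 − 19 = 50; the blank must be 69 − 50 = 19.
Column 1 has 21 + 22 + 4 + 19 + 3 − 1 − 15 = 53; the blank must be 69 − 53 = 16.
Row 1 has 16 − 1 + 10 + 18 + 6 − 5 + 17 = 61; the blank must be 69 − 61 = 8.
Column 8 has 8 + 7 + 32 − 16 − 19 + 17 + 25 = 54; the blank must be 69 − 54 = 15.
Row 8 has -15 + 18 + 43 + 5 − 4 + 3 + 15 = 65; the blank must be 69 − 65 = 4.

k = 19, p = 16, b = 8, d = 15, q = 4, a = 4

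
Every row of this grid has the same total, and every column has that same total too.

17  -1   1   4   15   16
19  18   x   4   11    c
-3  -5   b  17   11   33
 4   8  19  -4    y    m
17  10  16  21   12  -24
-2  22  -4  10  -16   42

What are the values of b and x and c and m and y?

Rows 1 and 5 both sum to 52, so that's the common total.
Column 5 has 15 + 11 + 11 + 12 − 16 = 33; the blank must be 52 − 33 = 19.
Row 3 has -3 − 5 + 17 + 11 + 33 = 53; the blank must be 52 − 53 = -1.
Column 3 has 1 − 1 + 19 + 16 − 4 = 31; the blank must be 52 − 31 = 21.
Row 2 has 19 + 18 + 21 + 4 + 11 = 73; the blank must be 52 − 73 = -21.
Row 4 has 4 + 8 + 19 − 4 + 19 = 46; the blank must be 52 − 46 = 6.

b = -1, x = 21, c = -21, m = 6, y = 19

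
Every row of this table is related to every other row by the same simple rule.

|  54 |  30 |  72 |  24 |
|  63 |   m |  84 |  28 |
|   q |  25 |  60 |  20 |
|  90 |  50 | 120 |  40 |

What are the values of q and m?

Each row is a constant multiple of every other row — this is a multiplication table with the headers hidden.
Row 3 is 60/72 = 5/6 times row 1, so its entry in column 1 is 54 × 5/6 = 45.
Row 2 is 84/72 = 7/6 times row 1, so its entry in column 2 is 30 × 7/6 = 35.

q = 45, m = 35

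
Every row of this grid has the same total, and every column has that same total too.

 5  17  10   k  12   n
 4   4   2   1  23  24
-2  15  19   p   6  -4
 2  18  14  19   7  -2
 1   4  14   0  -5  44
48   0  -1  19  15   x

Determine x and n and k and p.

Rows 2 and 4 both sum to 58, so that's the common total.
Row 3: -2 + 15 + 19 + 6 − 4 = 34, so its missing entry is 58 − 34 = 24.
Row 6: 48 + 0 − 1 + 19 + 15 = 81, so its missing entry is 58 − 81 = -23.
Column 6: 24 − 4 − 2 + 44 − 23 = 39, so its missing entry is 58 − 39 = 19.
Row 1: 5 + 17 + 10 + 12 + 19 = 63, so its missing entry is 58 − 63 = -5.

x = -23, n = 19, k = -5, p = 24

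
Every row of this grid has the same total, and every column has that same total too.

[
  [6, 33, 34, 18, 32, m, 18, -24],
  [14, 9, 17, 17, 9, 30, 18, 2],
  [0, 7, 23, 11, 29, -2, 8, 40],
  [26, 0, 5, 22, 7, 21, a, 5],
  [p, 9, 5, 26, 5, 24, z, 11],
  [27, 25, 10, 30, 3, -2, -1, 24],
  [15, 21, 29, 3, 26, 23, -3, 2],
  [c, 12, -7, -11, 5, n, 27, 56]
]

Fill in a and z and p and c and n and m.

a = 30, z = 19, p = 17, c = 11, n = 23, m = -1

Rows 2 and 3 both sum to 116, so that's the common total.
Row 1 has 6 + 33 + 34 + 18 + 32 + 18 − 24 = 117; the blank must be 116 − 117 = -1.
Row 4 has 26 + 0 + 5 + 22 + 7 + 21 + 5 = 86; the blank must be 116 − 86 = 30.
Column 7 has 18 + 18 + 8 + 30 − 1 − 3 + 27 = 97; the blank must be 116 − 97 = 19.
Row 5 has 9 + 5 + 26 + 5 + 24 + 19 + 11 = 99; the blank must be 116 − 99 = 17.
Column 1 has 6 + 14 + 0 + 26 + 17 + 27 + 15 = 105; the blank must be 116 − 105 = 11.
Row 8 has 11 + 12 − 7 − 11 + 5 + 27 + 56 = 93; the blank must be 116 − 93 = 23.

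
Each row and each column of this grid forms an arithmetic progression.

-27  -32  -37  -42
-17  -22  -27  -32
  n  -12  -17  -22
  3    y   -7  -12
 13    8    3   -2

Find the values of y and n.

Along each row the entries change by -5 per step; down each column they change by 10.
Row 4: from 3 at column 1, stepping by -5 to column 2 gives -2.
Row 3: from -12 at column 2, stepping by -5 to column 1 gives -7.

y = -2, n = -7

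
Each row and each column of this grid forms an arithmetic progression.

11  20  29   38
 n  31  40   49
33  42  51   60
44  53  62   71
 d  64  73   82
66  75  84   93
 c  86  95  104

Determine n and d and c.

Along each row the entries change by 9 per step; down each column they change by 11.
Row 2: from 31 at column 2, stepping by 9 to column 1 gives 22.
Row 5: from 64 at column 2, stepping by 9 to column 1 gives 55.
Row 7: from 86 at column 2, stepping by 9 to column 1 gives 77.

n = 22, d = 55, c = 77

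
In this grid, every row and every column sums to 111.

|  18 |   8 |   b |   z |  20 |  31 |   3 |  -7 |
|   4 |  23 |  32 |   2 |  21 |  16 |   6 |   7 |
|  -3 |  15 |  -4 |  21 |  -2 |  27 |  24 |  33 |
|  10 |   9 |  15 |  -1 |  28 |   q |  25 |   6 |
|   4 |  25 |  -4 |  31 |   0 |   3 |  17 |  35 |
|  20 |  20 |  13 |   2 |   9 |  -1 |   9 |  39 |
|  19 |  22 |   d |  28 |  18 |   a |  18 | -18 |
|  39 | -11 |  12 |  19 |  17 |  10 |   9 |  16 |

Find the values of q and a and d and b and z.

Column 4: 2 + 21 − 1 + 31 + 2 + 28 + 19 = 102, so its missing entry is 111 − 102 = 9.
Row 1: 18 + 8 + 9 + 20 + 31 + 3 − 7 = 82, so its missing entry is 111 − 82 = 29.
Column 3: 29 + 32 − 4 + 15 − 4 + 13 + 12 = 93, so its missing entry is 111 − 93 = 18.
Row 7: 19 + 22 + 18 + 28 + 18 + 18 − 18 = 105, so its missing entry is 111 − 105 = 6.
Row 4: 10 + 9 + 15 − 1 + 28 + 25 + 6 = 92, so its missing entry is 111 − 92 = 19.

q = 19, a = 6, d = 18, b = 29, z = 9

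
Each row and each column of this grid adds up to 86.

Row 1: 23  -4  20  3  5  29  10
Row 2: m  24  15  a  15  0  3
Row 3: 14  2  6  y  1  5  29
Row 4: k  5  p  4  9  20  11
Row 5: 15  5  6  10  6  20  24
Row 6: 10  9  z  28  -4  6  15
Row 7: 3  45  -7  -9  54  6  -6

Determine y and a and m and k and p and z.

Row 3 has 14 + 2 + 6 + 1 + 5 + 29 = 57; the blank must be 86 − 57 = 29.
Column 4 has 3 + 29 + 4 + 10 + 28 − 9 = 65; the blank must be 86 − 65 = 21.
Row 2 has 24 + 15 + 21 + 15 + 0 + 3 = 78; the blank must be 86 − 78 = 8.
Column 1 has 23 + 8 + 14 + 15 + 10 + 3 = 73; the blank must be 86 − 73 = 13.
Row 4 has 13 + 5 + 4 + 9 + 20 + 11 = 62; the blank must be 86 − 62 = 24.
Row 6 has 10 + 9 + 28 − 4 + 6 + 15 = 64; the blank must be 86 − 64 = 22.

y = 29, a = 21, m = 8, k = 13, p = 24, z = 22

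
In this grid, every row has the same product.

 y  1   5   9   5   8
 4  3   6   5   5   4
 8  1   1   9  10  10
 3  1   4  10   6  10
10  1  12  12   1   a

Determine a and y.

Rows 2 and 4 each multiply to 7200, so every row has product 7200.
Row 5: 10×1×12×12×1 = 1440, so the missing entry is 7200 ÷ 1440 = 5.
Row 1: 1×5×9×5×8 = 1800, so the missing entry is 7200 ÷ 1800 = 4.

a = 5, y = 4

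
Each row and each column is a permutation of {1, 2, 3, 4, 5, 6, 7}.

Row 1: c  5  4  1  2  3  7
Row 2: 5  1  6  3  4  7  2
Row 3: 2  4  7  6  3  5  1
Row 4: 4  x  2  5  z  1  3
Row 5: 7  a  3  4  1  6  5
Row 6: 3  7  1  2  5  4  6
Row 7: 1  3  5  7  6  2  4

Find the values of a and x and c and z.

a = 2, x = 6, c = 6, z = 7

At (row 5, col 2): row 5 already has {1, 3, 4, 5, 6, 7}, so the value is 2.
For row 4, column 2: column 2 already has {1, 2, 3, 4, 5, 7}; that leaves 6.
Cell (4,5): row 4 already has {1, 2, 3, 4, 5, 6} → 7.
For row 1, column 1: row 1 already has {1, 2, 3, 4, 5, 7}; that leaves 6.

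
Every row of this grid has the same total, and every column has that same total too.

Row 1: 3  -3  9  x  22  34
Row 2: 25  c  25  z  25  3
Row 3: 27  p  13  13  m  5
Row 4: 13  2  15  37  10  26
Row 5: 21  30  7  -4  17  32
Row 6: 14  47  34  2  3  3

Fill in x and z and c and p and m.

x = 38, z = 17, c = 8, p = 19, m = 26

Rows 4 and 5 both sum to 103, so that's the common total.
Column 5: 22 + 25 + 10 + 17 + 3 = 77, so its missing entry is 103 − 77 = 26.
Row 3: 27 + 13 + 13 + 26 + 5 = 84, so its missing entry is 103 − 84 = 19.
Column 2: -3 + 19 + 2 + 30 + 47 = 95, so its missing entry is 103 − 95 = 8.
Row 1: 3 − 3 + 9 + 22 + 34 = 65, so its missing entry is 103 − 65 = 38.
Row 2: 25 + 8 + 25 + 25 + 3 = 86, so its missing entry is 103 − 86 = 17.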